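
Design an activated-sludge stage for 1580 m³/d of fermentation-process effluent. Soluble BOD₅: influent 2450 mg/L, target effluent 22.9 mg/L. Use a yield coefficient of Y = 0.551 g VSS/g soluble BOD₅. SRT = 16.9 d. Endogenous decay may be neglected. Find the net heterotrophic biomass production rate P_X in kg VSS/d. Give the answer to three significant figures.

P_X ≈ 2110 kg VSS/d

No decay correction is needed, so Y_obs = Y = 0.551.
Substrate removed = Q·(S₀ − S) = 1580 m³/d × (2450 − 22.9) g/m³ = 3.83×10^6 g/d = 3835 kg/d.
P_X = Y_obs · Q(S₀ − S) = 0.5510 × 3835 = 2113 kg VSS/d.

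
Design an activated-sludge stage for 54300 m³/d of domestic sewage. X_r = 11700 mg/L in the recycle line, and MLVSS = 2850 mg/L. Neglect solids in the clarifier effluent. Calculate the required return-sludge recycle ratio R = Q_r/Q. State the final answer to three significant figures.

R ≈ 0.322

Solids balance on the clarifier gives (1+R)X = R·X_r, so R = X/(X_r − X) = 2850 / (11700 − 2850) = 0.3220.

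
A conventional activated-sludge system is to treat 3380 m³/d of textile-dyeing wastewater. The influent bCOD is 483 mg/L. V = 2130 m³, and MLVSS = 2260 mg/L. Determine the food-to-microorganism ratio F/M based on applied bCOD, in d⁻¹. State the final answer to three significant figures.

F/M = applied load / biomass = Q·S₀/(V·X) = 3380 × 483 / (2130 × 2260) = 0.3391 d⁻¹.

F/M ≈ 0.339 d⁻¹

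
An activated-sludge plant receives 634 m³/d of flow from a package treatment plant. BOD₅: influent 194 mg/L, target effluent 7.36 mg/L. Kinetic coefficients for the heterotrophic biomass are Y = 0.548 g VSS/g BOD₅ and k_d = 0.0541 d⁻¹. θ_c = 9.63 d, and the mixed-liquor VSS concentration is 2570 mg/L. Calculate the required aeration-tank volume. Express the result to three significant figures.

V ≈ 160 m³

Steady-state biomass mass balance: V·X·(1 + k_d·θ_c) = Y·Q·(S₀ − S)·θ_c, so V = 0.548 × 634 × (194 − 7.36) × 9.63 / [2570 × (1 + 0.0541 × 9.63)] = 6.24×10^5 / 3909 = 159.8 m³.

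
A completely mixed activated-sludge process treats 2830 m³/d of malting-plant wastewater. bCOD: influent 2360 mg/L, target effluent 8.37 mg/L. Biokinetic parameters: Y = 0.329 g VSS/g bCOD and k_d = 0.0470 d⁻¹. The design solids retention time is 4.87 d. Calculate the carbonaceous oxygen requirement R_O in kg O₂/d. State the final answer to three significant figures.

R_O ≈ 4130 kg O₂/d

Observed yield with endogenous decay: Y_obs = Y / (1 + k_d·θ_c) = 0.329 / (1 + 0.0470 × 4.87) = 0.329 / 1.229 = 0.2677 g VSS/g bCOD.
Q·(S₀ − S) = 2830 × (2360 − 8.37) × 10⁻³ = 6655 kg/d removed.
P_X = Y_obs·Q·(S₀ − S) = 0.2677 × 6655 = 1782 kg VSS/d.
R_O = Q·ΔS − 1.42 P_X = 6655 − 2530 = 4125 kg O₂/d.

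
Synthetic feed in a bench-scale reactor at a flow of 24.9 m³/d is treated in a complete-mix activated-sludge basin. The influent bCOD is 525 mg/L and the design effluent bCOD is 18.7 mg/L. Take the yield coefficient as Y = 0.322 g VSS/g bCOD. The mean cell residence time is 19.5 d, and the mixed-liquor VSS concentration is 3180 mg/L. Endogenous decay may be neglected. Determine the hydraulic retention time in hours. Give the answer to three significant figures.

τ ≈ 24.0 h

V·X = Y·Q·ΔS·θ_c gives V = 0.322 × 24.9 × (525 − 18.7) × 19.5 / 3180 = 24.89 m³.
Hydraulic retention time τ = V/Q = 24.89 / 24.9 = 0.9997 d = 23.99 h.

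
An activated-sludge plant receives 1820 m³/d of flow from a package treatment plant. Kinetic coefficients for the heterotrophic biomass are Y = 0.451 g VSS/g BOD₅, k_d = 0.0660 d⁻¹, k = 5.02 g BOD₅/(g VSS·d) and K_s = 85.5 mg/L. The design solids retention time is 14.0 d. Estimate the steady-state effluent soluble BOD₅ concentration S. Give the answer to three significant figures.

S ≈ 5.53 mg/L

Effluent substrate depends only on kinetics and SRT: S = K_s(1 + k_d θ_c) / [θ_c(Yk − k_d) − 1] = 85.5 × (1 + 0.0660 × 14.0) / [14.0 × (0.451 × 5.02 − 0.0660) − 1] = 164.5 / 29.77 = 5.525 mg/L.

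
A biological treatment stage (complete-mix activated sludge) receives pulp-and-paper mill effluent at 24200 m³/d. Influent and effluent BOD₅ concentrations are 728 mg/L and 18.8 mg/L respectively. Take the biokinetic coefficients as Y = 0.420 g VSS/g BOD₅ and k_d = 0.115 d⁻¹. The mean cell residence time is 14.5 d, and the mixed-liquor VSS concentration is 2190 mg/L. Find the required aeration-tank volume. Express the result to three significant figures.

Steady-state biomass mass balance: V·X·(1 + k_d·θ_c) = Y·Q·(S₀ − S)·θ_c, so V = 0.420 × 24200 × (728 − 18.8) × 14.5 / [2190 × (1 + 0.115 × 14.5)] = 1.05×10^8 / 5842 = 17892 m³.

V ≈ 17900 m³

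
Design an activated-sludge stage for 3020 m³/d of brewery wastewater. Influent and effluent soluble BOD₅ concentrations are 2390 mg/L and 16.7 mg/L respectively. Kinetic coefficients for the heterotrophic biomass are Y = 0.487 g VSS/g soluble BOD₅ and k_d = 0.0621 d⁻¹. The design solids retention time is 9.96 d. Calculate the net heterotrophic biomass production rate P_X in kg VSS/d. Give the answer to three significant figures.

Observed yield with endogenous decay: Y_obs = Y / (1 + k_d·θ_c) = 0.487 / (1 + 0.0621 × 9.96) = 0.487 / 1.619 = 0.3009 g VSS/g soluble BOD₅.
Substrate removed = Q·(S₀ − S) = 3020 m³/d × (2390 − 16.7) g/m³ = 7.17×10^6 g/d = 7167 kg/d.
So the net sludge growth is P_X = 0.3009 × 7167 = 2157 kg VSS/d.

P_X ≈ 2160 kg VSS/d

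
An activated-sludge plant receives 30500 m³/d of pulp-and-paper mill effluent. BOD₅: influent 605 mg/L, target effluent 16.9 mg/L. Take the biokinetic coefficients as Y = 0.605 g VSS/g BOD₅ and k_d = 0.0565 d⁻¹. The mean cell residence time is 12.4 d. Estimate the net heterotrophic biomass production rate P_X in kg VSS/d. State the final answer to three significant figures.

P_X ≈ 6380 kg VSS/d

The observed yield is Y_obs = Y/(1 + k_d·θ_c) = 0.605 / (1 + 0.0565 × 12.4) = 0.605 / 1.701 = 0.3558 g VSS per g BOD₅ removed.
Substrate removed = Q·(S₀ − S) = 30500 m³/d × (605 − 16.9) g/m³ = 1.79×10^7 g/d = 17937 kg/d.
So the net sludge growth is P_X = 0.3558 × 17937 = 6381 kg VSS/d.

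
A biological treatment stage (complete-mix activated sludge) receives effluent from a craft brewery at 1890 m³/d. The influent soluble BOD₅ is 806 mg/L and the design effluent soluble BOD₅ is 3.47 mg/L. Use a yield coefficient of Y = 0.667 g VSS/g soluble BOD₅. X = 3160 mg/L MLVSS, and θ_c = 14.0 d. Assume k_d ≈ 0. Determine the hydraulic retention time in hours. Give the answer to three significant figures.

τ ≈ 56.9 h

With k_d = 0 the design equation reduces to V = Y Q (S₀−S) θ_c / X = 0.667 × 1890 × (806 − 3.47) × 14.0 / 3160 = 4482 m³.
Hydraulic retention time τ = V/Q = 4482 / 1890 = 2.372 d = 56.92 h.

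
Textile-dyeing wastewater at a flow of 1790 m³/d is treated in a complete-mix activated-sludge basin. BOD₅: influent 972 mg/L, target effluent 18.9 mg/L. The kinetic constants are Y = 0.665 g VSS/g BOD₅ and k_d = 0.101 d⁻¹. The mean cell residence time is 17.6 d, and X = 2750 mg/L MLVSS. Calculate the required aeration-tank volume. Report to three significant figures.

Rearranging the biomass balance for a CMAS with decay, V = Y·Q·ΔS·θ_c / [X·(1+k_d θ_c)] = 0.665 × 1790 × (972 − 18.9) × 17.6 / [2750 × (1 + 0.101 × 17.6)] = 2×10^7 / 7638 = 2614 m³.

V ≈ 2610 m³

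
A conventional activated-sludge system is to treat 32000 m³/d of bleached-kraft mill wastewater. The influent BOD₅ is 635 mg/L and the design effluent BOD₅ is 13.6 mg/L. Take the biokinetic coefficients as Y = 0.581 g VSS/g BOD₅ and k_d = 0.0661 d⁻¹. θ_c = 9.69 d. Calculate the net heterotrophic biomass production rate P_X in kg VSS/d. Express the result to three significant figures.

The observed yield is Y_obs = Y/(1 + k_d·θ_c) = 0.581 / (1 + 0.0661 × 9.69) = 0.581 / 1.641 = 0.3542 g VSS per g BOD₅ removed.
ΔS = 635 − 13.6 = 621.4 mg/L, so the substrate removal rate is 32000 × 621.4/1000 = 19885 kg BOD₅/d.
So the net sludge growth is P_X = 0.3542 × 19885 = 7042 kg VSS/d.

P_X ≈ 7040 kg VSS/d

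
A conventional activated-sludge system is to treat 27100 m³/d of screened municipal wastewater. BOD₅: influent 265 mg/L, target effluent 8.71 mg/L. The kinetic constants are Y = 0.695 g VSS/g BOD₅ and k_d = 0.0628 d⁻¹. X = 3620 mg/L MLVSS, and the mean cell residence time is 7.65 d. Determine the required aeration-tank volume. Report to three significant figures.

V ≈ 6890 m³

From the SRT design equation V = Y Q (S₀−S) θ_c / [X (1 + k_d θ_c)] = 0.695 × 27100 × (265 − 8.71) × 7.65 / [3620 × (1 + 0.0628 × 7.65)] = 3.69×10^7 / 5359 = 6891 m³.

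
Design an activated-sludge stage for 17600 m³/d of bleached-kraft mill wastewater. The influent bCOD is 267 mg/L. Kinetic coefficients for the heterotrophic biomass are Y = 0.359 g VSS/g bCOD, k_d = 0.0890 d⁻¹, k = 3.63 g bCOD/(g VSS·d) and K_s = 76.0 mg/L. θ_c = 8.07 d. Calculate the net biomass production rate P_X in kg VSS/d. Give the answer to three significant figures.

Effluent substrate depends only on kinetics and SRT: S = K_s(1 + k_d θ_c) / [θ_c(Yk − k_d) − 1] = 76.0 × (1 + 0.0890 × 8.07) / [8.07 × (0.359 × 3.63 − 0.0890) − 1] = 130.6 / 8.798 = 14.84 mg/L.
Correct the yield for decay: Y_obs = Y/(1 + k_d θ_c) = 0.359 / (1 + 0.0890 × 8.07) = 0.359 / 1.718 = 0.2089.
Q·(S₀ − S) = 17600 × (267 − 14.8) × 10⁻³ = 4439 kg/d removed.
So the net sludge growth is P_X = 0.2089 × 4439 = 927.4 kg VSS/d.

P_X ≈ 927 kg VSS/d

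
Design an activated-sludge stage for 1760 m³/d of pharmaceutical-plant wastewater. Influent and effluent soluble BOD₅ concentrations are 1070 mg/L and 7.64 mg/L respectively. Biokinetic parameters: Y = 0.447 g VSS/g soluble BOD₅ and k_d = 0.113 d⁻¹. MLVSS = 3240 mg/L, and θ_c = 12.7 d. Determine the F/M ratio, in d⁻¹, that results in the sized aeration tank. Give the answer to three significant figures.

Steady-state biomass mass balance: V·X·(1 + k_d·θ_c) = Y·Q·(S₀ − S)·θ_c, so V = 0.447 × 1760 × (1070 − 7.64) × 12.7 / [3240 × (1 + 0.113 × 12.7)] = 1.06×10^7 / 7890 = 1345 m³.
F/M = applied load / biomass = Q·S₀/(V·X) = 1760 × 1070 / (1345 × 3240) = 0.4320 d⁻¹.

F/M ≈ 0.432 d⁻¹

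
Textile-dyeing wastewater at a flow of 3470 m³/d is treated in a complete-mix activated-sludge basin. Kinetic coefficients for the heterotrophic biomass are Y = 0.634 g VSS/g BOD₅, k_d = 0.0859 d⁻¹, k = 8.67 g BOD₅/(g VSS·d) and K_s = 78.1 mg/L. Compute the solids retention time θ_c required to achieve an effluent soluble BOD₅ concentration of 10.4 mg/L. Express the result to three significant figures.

θ_c ≈ 1.79 d

From 1/θ_c = Y·k·S/(K_s + S) − k_d: Y·k·S/(K_s+S) = 0.634 × 8.67 × 10.4 / (78.1 + 10.4) = 0.6459 d⁻¹.
θ_c = 1/(μ − k_d) = 1/(0.6459 − 0.0859) = 1/0.5600 = 1.786 d.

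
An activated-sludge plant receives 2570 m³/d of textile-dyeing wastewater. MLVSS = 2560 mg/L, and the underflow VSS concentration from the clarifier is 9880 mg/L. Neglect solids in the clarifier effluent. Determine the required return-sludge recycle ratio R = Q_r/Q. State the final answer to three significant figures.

R = Q_r/Q = X/(X_r − X) = 2560 / (9880 − 2560) = 0.3497.

R ≈ 0.350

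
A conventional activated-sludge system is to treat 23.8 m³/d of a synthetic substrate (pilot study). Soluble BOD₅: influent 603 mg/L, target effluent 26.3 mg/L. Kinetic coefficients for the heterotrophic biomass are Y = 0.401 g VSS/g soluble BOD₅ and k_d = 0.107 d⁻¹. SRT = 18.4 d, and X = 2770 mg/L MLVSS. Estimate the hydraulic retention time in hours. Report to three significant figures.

τ ≈ 12.4 h

Steady-state biomass mass balance: V·X·(1 + k_d·θ_c) = Y·Q·(S₀ − S)·θ_c, so V = 0.401 × 23.8 × (603 − 26.3) × 18.4 / [2770 × (1 + 0.107 × 18.4)] = 1.01×10^5 / 8224 = 12.31 m³.
HRT = V/Q = 12.31 m³ / 23.8 m³·d⁻¹ = 0.5174 d × 24 = 12.42 h.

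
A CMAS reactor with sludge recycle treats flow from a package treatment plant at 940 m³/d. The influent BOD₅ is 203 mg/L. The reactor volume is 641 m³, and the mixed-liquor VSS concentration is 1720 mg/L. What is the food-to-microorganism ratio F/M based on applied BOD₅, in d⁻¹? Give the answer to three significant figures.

F/M = applied load / biomass = Q·S₀/(V·X) = 940 × 203 / (641.0 × 1720) = 0.1731 d⁻¹.

F/M ≈ 0.173 d⁻¹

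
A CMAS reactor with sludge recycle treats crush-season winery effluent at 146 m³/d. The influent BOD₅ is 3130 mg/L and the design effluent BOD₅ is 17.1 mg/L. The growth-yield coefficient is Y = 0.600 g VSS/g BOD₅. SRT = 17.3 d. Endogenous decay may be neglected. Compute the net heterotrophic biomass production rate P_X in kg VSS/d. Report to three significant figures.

P_X ≈ 273 kg VSS/d

With endogenous decay neglected, the observed yield equals the true yield: Y_obs = Y = 0.600 g VSS/g BOD₅.
ΔS = 3130 − 17.1 = 3113 mg/L, so the substrate removal rate is 146 × 3113/1000 = 454.5 kg BOD₅/d.
P_X = Y_obs · Q(S₀ − S) = 0.6000 × 454.5 = 272.7 kg VSS/d.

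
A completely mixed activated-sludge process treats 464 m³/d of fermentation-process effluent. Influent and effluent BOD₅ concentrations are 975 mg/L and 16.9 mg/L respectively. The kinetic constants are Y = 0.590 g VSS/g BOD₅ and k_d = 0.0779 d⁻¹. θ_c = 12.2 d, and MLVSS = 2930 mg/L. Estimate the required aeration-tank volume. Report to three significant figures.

Rearranging the biomass balance for a CMAS with decay, V = Y·Q·ΔS·θ_c / [X·(1+k_d θ_c)] = 0.590 × 464 × (975 − 16.9) × 12.2 / [2930 × (1 + 0.0779 × 12.2)] = 3.2×10^6 / 5715 = 560.0 m³.

V ≈ 560 m³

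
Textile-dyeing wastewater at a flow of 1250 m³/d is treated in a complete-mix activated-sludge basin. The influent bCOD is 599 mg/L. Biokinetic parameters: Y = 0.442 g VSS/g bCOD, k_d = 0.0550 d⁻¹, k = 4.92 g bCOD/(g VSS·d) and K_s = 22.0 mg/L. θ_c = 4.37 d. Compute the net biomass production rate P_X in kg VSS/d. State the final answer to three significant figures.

P_X ≈ 265 kg VSS/d

For a completely mixed reactor with recycle the Lawrence–McCarty relation gives S = K_s·(1 + k_d·θ_c) / [θ_c·(Y·k − k_d) − 1] = 22.0 × (1 + 0.0550 × 4.37) / [4.37 × (0.442 × 4.92 − 0.0550) − 1] = 27.29 / 8.263 = 3.302 mg/L.
The observed yield is Y_obs = Y/(1 + k_d·θ_c) = 0.442 / (1 + 0.0550 × 4.37) = 0.442 / 1.240 = 0.3564 g VSS per g bCOD removed.
Substrate removed = Q·(S₀ − S) = 1250 m³/d × (599 − 3.30) g/m³ = 7.45×10^5 g/d = 744.6 kg/d.
Biomass produced: P_X = Y_obs·Q·ΔS = 0.3564 × 744.6 ≈ 265.3 kg VSS/d.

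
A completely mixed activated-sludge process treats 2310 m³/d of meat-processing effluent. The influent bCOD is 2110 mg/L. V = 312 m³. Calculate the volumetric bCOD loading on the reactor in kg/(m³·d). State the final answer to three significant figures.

Applied bCOD load per unit volume = Q·S₀/V = (2310 × 2110/1000)/312.0 = 15.62 kg bCOD·m⁻³·d⁻¹.

L_v ≈ 15.6 kg bCOD/(m³·d)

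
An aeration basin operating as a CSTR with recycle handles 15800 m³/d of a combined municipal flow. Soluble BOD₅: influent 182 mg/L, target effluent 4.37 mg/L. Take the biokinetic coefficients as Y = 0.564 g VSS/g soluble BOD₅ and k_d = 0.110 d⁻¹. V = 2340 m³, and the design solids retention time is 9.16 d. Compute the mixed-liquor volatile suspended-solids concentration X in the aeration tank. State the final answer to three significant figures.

X ≈ 3090 mg/L

From V·X·(1 + k_d·θ_c) = Y·Q·(S₀ − S)·θ_c: X = 0.564 × 15800 × (182 − 4.37) × 9.16 / [2340 × (1 + 0.110 × 9.16)] = 3086 mg/L.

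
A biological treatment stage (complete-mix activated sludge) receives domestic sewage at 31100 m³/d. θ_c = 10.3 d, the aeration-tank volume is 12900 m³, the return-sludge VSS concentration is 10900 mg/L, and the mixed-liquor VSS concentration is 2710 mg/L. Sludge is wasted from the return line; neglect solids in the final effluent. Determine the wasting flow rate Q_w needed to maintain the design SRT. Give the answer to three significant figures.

θ_c = V·X/(Q_w·X_r) when wasting from the recycle, so Q_w = V·X/(θ_c·X_r) = 12900 × 2710 / (10.3 × 10900) = 311.4 m³/d.

Q_w ≈ 311 m³/d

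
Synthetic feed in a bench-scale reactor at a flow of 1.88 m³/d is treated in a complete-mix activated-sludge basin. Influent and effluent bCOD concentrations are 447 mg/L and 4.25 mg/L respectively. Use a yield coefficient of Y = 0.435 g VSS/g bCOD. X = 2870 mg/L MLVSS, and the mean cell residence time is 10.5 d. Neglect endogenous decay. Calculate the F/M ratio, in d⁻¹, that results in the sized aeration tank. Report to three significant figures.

F/M ≈ 0.221 d⁻¹

V·X = Y·Q·ΔS·θ_c gives V = 0.435 × 1.88 × (447 − 4.25) × 10.5 / 2870 = 1.325 m³.
F/M = applied load / biomass = Q·S₀/(V·X) = 1.88 × 447 / (1.325 × 2870) = 0.2210 d⁻¹.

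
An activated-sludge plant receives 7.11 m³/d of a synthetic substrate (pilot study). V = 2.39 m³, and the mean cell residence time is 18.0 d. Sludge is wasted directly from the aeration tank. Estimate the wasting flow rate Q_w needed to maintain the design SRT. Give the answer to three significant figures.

With mixed-liquor wasting, θ_c = V/Q_w, so Q_w = V/θ_c = 2.390/18.0 = 0.1328 m³/d.

Q_w ≈ 0.133 m³/d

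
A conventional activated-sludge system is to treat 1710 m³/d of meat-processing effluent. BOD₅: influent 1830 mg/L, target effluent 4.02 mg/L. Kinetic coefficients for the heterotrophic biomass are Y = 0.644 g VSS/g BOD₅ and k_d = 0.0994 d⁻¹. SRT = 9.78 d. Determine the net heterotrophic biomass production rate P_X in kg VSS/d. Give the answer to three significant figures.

Observed yield with endogenous decay: Y_obs = Y / (1 + k_d·θ_c) = 0.644 / (1 + 0.0994 × 9.78) = 0.644 / 1.972 = 0.3266 g VSS/g BOD₅.
Q·(S₀ − S) = 1710 × (1830 − 4.02) × 10⁻³ = 3122 kg/d removed.
Biomass produced: P_X = Y_obs·Q·ΔS = 0.3266 × 3122 ≈ 1020 kg VSS/d.

P_X ≈ 1020 kg VSS/d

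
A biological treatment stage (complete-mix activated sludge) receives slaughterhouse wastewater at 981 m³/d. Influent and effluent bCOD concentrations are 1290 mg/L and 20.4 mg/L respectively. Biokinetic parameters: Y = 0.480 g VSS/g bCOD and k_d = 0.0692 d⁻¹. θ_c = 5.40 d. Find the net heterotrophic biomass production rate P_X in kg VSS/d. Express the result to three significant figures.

Observed yield with endogenous decay: Y_obs = Y / (1 + k_d·θ_c) = 0.480 / (1 + 0.0692 × 5.40) = 0.480 / 1.374 = 0.3494 g VSS/g bCOD.
Substrate removed = Q·(S₀ − S) = 981 m³/d × (1290 − 20.4) g/m³ = 1.25×10^6 g/d = 1245 kg/d.
So the net sludge growth is P_X = 0.3494 × 1245 = 435.2 kg VSS/d.

P_X ≈ 435 kg VSS/d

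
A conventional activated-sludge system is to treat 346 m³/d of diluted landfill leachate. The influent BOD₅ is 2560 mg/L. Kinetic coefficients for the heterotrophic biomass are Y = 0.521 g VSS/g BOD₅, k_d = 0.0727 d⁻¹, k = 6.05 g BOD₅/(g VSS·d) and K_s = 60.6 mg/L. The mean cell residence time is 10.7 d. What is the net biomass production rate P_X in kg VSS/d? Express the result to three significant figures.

P_X ≈ 259 kg VSS/d

From the Monod/SRT balance for a CMAS, S = K_s·(1+k_d θ_c)/[θ_c·(Y k − k_d) − 1] = 60.6 × (1 + 0.0727 × 10.7) / [10.7 × (0.521 × 6.05 − 0.0727) − 1] = 107.7 / 31.95 = 3.372 mg/L.
Observed yield with endogenous decay: Y_obs = Y / (1 + k_d·θ_c) = 0.521 / (1 + 0.0727 × 10.7) = 0.521 / 1.778 = 0.2930 g VSS/g BOD₅.
Q·(S₀ − S) = 346 × (2560 − 3.37) × 10⁻³ = 884.6 kg/d removed.
P_X = Y_obs · Q(S₀ − S) = 0.2930 × 884.6 = 259.2 kg VSS/d.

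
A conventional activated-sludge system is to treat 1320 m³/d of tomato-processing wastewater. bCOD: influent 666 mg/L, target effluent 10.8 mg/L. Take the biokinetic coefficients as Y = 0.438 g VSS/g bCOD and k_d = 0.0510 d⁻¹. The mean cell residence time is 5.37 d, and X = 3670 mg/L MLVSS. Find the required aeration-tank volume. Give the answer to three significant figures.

V ≈ 435 m³

Rearranging the biomass balance for a CMAS with decay, V = Y·Q·ΔS·θ_c / [X·(1+k_d θ_c)] = 0.438 × 1320 × (666 − 10.8) × 5.37 / [3670 × (1 + 0.0510 × 5.37)] = 2.03×10^6 / 4675 = 435.1 m³.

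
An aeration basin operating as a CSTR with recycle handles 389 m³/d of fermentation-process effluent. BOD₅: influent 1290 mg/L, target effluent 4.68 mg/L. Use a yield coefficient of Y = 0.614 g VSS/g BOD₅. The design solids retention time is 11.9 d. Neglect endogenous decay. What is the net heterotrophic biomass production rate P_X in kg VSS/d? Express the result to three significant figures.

P_X ≈ 307 kg VSS/d

Since k_d ≈ 0, Y_obs = Y = 0.614 g VSS/g BOD₅.
Substrate removed = Q·(S₀ − S) = 389 m³/d × (1290 − 4.68) g/m³ = 5×10^5 g/d = 500.0 kg/d.
P_X = Y_obs · Q(S₀ − S) = 0.6140 × 500.0 = 307.0 kg VSS/d.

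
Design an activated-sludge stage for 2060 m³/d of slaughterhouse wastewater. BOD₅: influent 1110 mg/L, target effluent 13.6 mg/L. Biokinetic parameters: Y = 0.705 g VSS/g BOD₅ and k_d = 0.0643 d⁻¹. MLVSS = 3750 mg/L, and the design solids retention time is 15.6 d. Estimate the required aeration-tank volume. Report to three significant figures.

Steady-state biomass mass balance: V·X·(1 + k_d·θ_c) = Y·Q·(S₀ − S)·θ_c, so V = 0.705 × 2060 × (1110 − 13.6) × 15.6 / [3750 × (1 + 0.0643 × 15.6)] = 2.48×10^7 / 7512 = 3307 m³.

V ≈ 3310 m³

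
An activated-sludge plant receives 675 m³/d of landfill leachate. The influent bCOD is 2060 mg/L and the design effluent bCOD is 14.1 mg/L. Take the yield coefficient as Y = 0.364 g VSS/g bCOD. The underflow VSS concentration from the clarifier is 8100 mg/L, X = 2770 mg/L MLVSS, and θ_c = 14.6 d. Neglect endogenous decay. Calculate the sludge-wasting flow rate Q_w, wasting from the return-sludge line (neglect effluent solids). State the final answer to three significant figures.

Q_w ≈ 62.1 m³/d

V·X = Y·Q·ΔS·θ_c gives V = 0.364 × 675 × (2060 − 14.1) × 14.6 / 2770 = 2649 m³.
Wasting from the return line (neglecting effluent solids): Q_w = V·X / (θ_c·X_r) = 2649 × 2770 / (14.6 × 8100) = 62.06 m³/d.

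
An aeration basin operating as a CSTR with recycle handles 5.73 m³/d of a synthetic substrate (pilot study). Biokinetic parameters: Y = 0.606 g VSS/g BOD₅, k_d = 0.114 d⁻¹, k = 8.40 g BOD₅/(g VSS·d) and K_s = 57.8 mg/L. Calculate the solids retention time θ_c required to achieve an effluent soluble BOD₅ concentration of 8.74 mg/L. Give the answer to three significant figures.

At the target effluent, Y k S/(K_s+S) = 0.606×8.40×8.74/66.54 = 0.6686 d⁻¹.
1/θ_c = 0.6686 − 0.114 = 0.5546 d⁻¹, so θ_c = 1.803 d.

θ_c ≈ 1.80 d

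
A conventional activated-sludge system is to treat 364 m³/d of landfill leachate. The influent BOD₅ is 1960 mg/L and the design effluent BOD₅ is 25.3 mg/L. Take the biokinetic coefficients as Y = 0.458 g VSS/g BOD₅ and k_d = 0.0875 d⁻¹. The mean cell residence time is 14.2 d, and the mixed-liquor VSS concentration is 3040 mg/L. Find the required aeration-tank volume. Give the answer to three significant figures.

V ≈ 672 m³

From the SRT design equation V = Y Q (S₀−S) θ_c / [X (1 + k_d θ_c)] = 0.458 × 364 × (1960 − 25.3) × 14.2 / [3040 × (1 + 0.0875 × 14.2)] = 4.58×10^6 / 6817 = 671.8 m³.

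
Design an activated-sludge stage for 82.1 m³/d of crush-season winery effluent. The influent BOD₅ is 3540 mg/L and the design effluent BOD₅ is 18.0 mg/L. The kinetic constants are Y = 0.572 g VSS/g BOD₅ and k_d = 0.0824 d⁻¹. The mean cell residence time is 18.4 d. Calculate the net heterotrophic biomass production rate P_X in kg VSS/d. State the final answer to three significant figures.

P_X ≈ 65.7 kg VSS/d

Correct the yield for decay: Y_obs = Y/(1 + k_d θ_c) = 0.572 / (1 + 0.0824 × 18.4) = 0.572 / 2.516 = 0.2273.
Mass of BOD₅ removed per day: Q(S₀ − S) = 82.1 × 3522 g/m³ = 289.2 kg/d.
Biomass produced: P_X = Y_obs·Q·ΔS = 0.2273 × 289.2 ≈ 65.73 kg VSS/d.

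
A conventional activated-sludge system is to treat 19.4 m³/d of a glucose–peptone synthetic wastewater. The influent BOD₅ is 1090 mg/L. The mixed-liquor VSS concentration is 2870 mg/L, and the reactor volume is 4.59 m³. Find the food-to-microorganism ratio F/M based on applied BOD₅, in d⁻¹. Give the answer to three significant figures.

F/M ≈ 1.61 d⁻¹

Food-to-microorganism ratio F/M = Q S₀ / (V X) = 19.4 × 1090 / (4.590 × 2870) = 1.605 d⁻¹.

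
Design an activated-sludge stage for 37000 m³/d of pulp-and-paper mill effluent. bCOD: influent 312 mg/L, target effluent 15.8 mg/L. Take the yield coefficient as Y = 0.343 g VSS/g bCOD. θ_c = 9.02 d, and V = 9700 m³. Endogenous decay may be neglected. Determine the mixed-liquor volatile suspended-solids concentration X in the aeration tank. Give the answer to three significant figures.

X ≈ 3500 mg/L

From V·X = Y·Q·(S₀ − S)·θ_c (decay neglected): X = 0.343 × 37000 × (312 − 15.8) × 9.02 / 9700 = 3496 mg/L.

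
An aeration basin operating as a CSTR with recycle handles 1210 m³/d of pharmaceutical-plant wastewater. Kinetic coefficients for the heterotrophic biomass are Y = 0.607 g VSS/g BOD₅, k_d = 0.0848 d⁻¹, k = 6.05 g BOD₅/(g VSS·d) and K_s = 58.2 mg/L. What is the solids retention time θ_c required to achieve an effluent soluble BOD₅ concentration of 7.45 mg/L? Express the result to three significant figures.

At the target effluent, Y k S/(K_s+S) = 0.607×6.05×7.45/65.65 = 0.4167 d⁻¹.
1/θ_c = 0.4167 − 0.0848 = 0.3319 d⁻¹, so θ_c = 3.013 d.

θ_c ≈ 3.01 d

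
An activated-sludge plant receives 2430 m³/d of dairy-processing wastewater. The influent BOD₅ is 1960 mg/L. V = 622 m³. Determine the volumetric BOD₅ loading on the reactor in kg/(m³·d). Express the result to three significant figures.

L_v ≈ 7.66 kg BOD₅/(m³·d)

Volumetric loading L_v = Q·S₀ / V = 2430 × 1960 g/m³ / 622.0 m³ = 7657 g/(m³·d) = 7.657 kg BOD₅/(m³·d).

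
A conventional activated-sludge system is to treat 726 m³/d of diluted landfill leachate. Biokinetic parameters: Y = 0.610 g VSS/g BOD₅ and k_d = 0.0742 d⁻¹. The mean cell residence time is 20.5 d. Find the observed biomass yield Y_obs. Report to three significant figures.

Observed yield with endogenous decay: Y_obs = Y / (1 + k_d·θ_c) = 0.610 / (1 + 0.0742 × 20.5) = 0.610 / 2.521 = 0.2420 g VSS/g BOD₅.

Y_obs ≈ 0.242 g VSS/g BOD₅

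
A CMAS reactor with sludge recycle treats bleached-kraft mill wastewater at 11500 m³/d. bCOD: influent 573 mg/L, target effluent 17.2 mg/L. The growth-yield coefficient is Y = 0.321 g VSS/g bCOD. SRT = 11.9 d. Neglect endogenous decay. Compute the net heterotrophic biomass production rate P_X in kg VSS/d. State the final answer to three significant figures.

P_X ≈ 2050 kg VSS/d

No decay correction is needed, so Y_obs = Y = 0.321.
Substrate removed = Q·(S₀ − S) = 11500 m³/d × (573 − 17.2) g/m³ = 6.39×10^6 g/d = 6392 kg/d.
Biomass produced: P_X = Y_obs·Q·ΔS = 0.3210 × 6392 ≈ 2052 kg VSS/d.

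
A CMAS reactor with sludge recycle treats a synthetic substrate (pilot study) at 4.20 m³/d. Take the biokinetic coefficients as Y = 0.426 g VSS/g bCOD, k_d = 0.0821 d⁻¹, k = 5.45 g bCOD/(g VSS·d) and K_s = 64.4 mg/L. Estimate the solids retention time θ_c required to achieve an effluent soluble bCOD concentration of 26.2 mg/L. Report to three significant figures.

From 1/θ_c = Y·k·S/(K_s + S) − k_d: Y·k·S/(K_s+S) = 0.426 × 5.45 × 26.2 / (64.4 + 26.2) = 0.6714 d⁻¹.
1/θ_c = 0.6714 − 0.0821 = 0.5893 d⁻¹, so θ_c = 1.697 d.

θ_c ≈ 1.70 d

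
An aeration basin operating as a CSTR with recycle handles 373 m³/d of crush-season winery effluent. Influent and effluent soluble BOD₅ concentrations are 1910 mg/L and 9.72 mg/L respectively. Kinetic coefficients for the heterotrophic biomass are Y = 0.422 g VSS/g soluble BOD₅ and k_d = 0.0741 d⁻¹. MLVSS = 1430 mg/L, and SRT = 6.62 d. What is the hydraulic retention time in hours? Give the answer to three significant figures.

τ ≈ 59.8 h

From the SRT design equation V = Y Q (S₀−S) θ_c / [X (1 + k_d θ_c)] = 0.422 × 373 × (1910 − 9.72) × 6.62 / [1430 × (1 + 0.0741 × 6.62)] = 1.98×10^6 / 2131 = 929.0 m³.
τ = V/Q = 929.0/373 = 2.491 d, or 59.77 h.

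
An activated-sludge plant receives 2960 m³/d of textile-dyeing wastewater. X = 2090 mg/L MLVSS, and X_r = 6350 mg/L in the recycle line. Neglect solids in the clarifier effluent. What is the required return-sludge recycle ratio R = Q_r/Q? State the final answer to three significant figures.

Solids balance on the clarifier gives (1+R)X = R·X_r, so R = X/(X_r − X) = 2090 / (6350 − 2090) = 0.4906.

R ≈ 0.491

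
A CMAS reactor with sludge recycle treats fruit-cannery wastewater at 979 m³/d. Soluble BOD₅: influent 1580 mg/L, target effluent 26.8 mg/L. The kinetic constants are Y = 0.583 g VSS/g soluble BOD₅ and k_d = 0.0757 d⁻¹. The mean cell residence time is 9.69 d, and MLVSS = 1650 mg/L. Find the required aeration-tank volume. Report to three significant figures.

V ≈ 3000 m³

Rearranging the biomass balance for a CMAS with decay, V = Y·Q·ΔS·θ_c / [X·(1+k_d θ_c)] = 0.583 × 979 × (1580 − 26.8) × 9.69 / [1650 × (1 + 0.0757 × 9.69)] = 8.59×10^6 / 2860 = 3003 m³.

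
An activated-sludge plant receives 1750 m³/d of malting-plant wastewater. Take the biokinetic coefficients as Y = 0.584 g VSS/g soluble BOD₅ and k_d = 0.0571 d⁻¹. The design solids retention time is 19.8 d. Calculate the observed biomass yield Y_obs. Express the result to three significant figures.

Y_obs ≈ 0.274 g VSS/g soluble BOD₅

The observed yield is Y_obs = Y/(1 + k_d·θ_c) = 0.584 / (1 + 0.0571 × 19.8) = 0.584 / 2.131 = 0.2741 g VSS per g soluble BOD₅ removed.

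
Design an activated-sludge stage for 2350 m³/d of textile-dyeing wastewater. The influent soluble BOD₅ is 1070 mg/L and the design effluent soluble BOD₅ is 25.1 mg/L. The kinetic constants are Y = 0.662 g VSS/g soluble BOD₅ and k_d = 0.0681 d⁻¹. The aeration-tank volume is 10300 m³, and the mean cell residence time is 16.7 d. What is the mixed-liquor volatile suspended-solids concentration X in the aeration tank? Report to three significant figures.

X ≈ 1230 mg/L

X = Y·Q·ΔS·θ_c / [V·(1 + k_d θ_c)] = 0.662 × 2350 × (1070 − 25.1) × 16.7 / [10300 × (1 + 0.0681 × 16.7)] = 1233 mg/L.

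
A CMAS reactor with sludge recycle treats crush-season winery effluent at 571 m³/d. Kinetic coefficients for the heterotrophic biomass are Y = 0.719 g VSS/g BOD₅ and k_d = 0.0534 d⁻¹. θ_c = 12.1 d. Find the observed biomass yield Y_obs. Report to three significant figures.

Correct the yield for decay: Y_obs = Y/(1 + k_d θ_c) = 0.719 / (1 + 0.0534 × 12.1) = 0.719 / 1.646 = 0.4368.

Y_obs ≈ 0.437 g VSS/g BOD₅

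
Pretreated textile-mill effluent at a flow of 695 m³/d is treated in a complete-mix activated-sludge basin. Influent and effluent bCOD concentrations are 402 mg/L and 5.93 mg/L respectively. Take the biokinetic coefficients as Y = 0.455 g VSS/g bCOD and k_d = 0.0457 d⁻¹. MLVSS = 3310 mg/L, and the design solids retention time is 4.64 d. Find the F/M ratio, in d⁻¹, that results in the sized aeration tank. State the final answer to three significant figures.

Rearranging the biomass balance for a CMAS with decay, V = Y·Q·ΔS·θ_c / [X·(1+k_d θ_c)] = 0.455 × 695 × (402 − 5.93) × 4.64 / [3310 × (1 + 0.0457 × 4.64)] = 5.81×10^5 / 4012 = 144.9 m³.
Food-to-microorganism ratio F/M = Q S₀ / (V X) = 695 × 402 / (144.9 × 3310) = 0.5827 d⁻¹.

F/M ≈ 0.583 d⁻¹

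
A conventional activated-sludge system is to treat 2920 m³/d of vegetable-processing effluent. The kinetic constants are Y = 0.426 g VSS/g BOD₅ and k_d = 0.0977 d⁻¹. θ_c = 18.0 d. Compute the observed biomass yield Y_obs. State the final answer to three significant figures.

Y_obs ≈ 0.154 g VSS/g BOD₅

Correct the yield for decay: Y_obs = Y/(1 + k_d θ_c) = 0.426 / (1 + 0.0977 × 18.0) = 0.426 / 2.759 = 0.1544.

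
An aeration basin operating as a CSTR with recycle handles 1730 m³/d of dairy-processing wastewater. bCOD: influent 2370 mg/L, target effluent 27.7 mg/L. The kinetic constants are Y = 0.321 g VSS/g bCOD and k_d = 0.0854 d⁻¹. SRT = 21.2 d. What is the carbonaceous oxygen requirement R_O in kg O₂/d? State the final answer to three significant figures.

R_O ≈ 3390 kg O₂/d

The observed yield is Y_obs = Y/(1 + k_d·θ_c) = 0.321 / (1 + 0.0854 × 21.2) = 0.321 / 2.810 = 0.1142 g VSS per g bCOD removed.
Q·(S₀ − S) = 1730 × (2370 − 27.7) × 10⁻³ = 4052 kg/d removed.
Biomass synthesised: P_X = Y_obs × 4052 = 462.8 kg VSS/d.
Carbonaceous O₂ demand = substrate oxidised − cell-mass equivalent = 4052 − 1.42 × 462.8 = 3395 kg O₂/d.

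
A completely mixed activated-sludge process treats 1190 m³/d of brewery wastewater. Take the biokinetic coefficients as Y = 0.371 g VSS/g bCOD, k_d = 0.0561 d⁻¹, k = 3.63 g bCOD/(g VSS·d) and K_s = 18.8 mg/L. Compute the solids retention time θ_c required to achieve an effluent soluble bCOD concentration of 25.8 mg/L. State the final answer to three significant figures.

θ_c ≈ 1.38 d

Specific growth rate at S = 25.8 mg/L: μ = YkS/(K_s+S) = 0.371·3.63·25.8/(18.8+25.8) = 0.7791 d⁻¹.
θ_c = 1/(μ − k_d) = 1/(0.7791 − 0.0561) = 1/0.7230 = 1.383 d.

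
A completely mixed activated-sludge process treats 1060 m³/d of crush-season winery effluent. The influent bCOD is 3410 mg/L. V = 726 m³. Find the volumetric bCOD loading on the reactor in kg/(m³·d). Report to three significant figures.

L_v ≈ 4.98 kg bCOD/(m³·d)

Volumetric loading L_v = Q·S₀ / V = 1060 × 3410 g/m³ / 726.0 m³ = 4979 g/(m³·d) = 4.979 kg bCOD/(m³·d).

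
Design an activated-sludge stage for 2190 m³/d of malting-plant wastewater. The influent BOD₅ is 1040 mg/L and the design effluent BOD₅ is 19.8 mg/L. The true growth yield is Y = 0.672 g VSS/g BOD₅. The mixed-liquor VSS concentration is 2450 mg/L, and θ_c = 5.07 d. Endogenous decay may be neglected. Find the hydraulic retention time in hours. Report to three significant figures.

τ ≈ 34.0 h

Biomass mass balance (decay neglected): V·X = Y·Q·(S₀ − S)·θ_c, so V = 0.672 × 2190 × (1040 − 19.8) × 5.07 / 2450 = 3107 m³.
Hydraulic retention time τ = V/Q = 3107 / 2190 = 1.419 d = 34.05 h.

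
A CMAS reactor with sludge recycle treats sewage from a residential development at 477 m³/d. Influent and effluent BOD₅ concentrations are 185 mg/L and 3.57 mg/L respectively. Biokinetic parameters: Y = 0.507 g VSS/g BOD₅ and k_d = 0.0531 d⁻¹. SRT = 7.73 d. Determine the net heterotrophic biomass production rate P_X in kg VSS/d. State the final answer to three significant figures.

P_X ≈ 31.1 kg VSS/d

Y_obs = Y / (1 + k_d θ_c) = 0.507 / (1 + 0.0531 × 7.73) = 0.507 / 1.410 = 0.3595.
Substrate removed = Q·(S₀ − S) = 477 m³/d × (185 − 3.57) g/m³ = 8.65×10^4 g/d = 86.54 kg/d.
Net biomass production P_X = Y_obs × Q·(S₀ − S) = 0.3595 × 86.54 = 31.11 kg VSS/d.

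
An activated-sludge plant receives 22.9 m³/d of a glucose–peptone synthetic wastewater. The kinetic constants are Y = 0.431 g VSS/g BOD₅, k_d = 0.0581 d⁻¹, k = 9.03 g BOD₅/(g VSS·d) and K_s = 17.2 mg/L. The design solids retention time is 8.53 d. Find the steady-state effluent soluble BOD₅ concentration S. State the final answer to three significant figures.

For a completely mixed reactor with recycle the Lawrence–McCarty relation gives S = K_s·(1 + k_d·θ_c) / [θ_c·(Y·k − k_d) − 1] = 17.2 × (1 + 0.0581 × 8.53) / [8.53 × (0.431 × 9.03 − 0.0581) − 1] = 25.72 / 31.70 = 0.8114 mg/L.

S ≈ 0.811 mg/L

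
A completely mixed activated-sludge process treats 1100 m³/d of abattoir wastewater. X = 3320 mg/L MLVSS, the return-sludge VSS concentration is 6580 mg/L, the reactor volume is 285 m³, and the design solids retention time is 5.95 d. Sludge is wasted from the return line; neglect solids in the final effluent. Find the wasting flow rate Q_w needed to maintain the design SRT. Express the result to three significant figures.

Q_w ≈ 24.2 m³/d

Q_w = (V·X)/(θ_c X_r) = 285.0 × 3320 / (5.95 × 6580) = 24.17 m³/d.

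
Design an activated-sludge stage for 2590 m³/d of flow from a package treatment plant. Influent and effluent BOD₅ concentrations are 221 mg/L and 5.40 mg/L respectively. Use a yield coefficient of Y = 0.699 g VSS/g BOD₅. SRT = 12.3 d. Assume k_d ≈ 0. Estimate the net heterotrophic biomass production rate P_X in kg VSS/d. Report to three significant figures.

P_X ≈ 390 kg VSS/d

Since k_d ≈ 0, Y_obs = Y = 0.699 g VSS/g BOD₅.
Mass of BOD₅ removed per day: Q(S₀ − S) = 2590 × 215.6 g/m³ = 558.4 kg/d.
Biomass produced: P_X = Y_obs·Q·ΔS = 0.6990 × 558.4 ≈ 390.3 kg VSS/d.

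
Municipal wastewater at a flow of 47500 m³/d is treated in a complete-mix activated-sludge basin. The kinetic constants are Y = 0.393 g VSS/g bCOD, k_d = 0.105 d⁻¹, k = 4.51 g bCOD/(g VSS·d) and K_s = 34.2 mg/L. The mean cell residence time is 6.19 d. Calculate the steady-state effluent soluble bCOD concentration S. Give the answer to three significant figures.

From the Monod/SRT balance for a CMAS, S = K_s·(1+k_d θ_c)/[θ_c·(Y k − k_d) − 1] = 34.2 × (1 + 0.105 × 6.19) / [6.19 × (0.393 × 4.51 − 0.105) − 1] = 56.43 / 9.321 = 6.054 mg/L.

S ≈ 6.05 mg/L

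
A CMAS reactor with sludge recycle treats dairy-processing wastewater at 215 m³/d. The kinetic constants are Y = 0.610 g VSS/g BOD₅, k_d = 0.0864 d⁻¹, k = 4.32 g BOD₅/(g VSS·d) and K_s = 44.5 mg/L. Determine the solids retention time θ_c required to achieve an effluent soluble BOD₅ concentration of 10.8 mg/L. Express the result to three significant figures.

From 1/θ_c = Y·k·S/(K_s + S) − k_d: Y·k·S/(K_s+S) = 0.610 × 4.32 × 10.8 / (44.5 + 10.8) = 0.5147 d⁻¹.
θ_c = 1/(μ − k_d) = 1/(0.5147 − 0.0864) = 1/0.4283 = 2.335 d.

θ_c ≈ 2.34 d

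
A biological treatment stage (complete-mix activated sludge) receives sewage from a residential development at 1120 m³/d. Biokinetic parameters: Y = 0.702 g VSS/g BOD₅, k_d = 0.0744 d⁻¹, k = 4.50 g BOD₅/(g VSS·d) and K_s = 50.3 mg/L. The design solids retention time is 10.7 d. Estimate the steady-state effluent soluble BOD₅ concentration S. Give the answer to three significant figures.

S ≈ 2.82 mg/L

For a completely mixed reactor with recycle the Lawrence–McCarty relation gives S = K_s·(1 + k_d·θ_c) / [θ_c·(Y·k − k_d) − 1] = 50.3 × (1 + 0.0744 × 10.7) / [10.7 × (0.702 × 4.50 − 0.0744) − 1] = 90.34 / 32.01 = 2.823 mg/L.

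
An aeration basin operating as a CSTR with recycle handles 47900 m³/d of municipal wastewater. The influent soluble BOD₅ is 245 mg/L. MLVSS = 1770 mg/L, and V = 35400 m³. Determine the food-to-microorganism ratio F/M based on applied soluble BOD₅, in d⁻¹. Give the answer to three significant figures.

F/M ≈ 0.187 d⁻¹

F/M = Q·S₀ / (V·X) = 47900 × 245 / (35400 × 1770) = 0.1873 g soluble BOD₅·(g VSS·d)⁻¹.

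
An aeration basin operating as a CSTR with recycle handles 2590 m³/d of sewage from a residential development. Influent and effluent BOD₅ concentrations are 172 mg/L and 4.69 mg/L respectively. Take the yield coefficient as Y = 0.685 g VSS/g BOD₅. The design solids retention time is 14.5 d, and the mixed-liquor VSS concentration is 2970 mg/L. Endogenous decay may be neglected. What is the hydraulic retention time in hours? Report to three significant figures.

τ ≈ 13.4 h

V·X = Y·Q·ΔS·θ_c gives V = 0.685 × 2590 × (172 − 4.69) × 14.5 / 2970 = 1449 m³.
τ = V/Q = 1449/2590 = 0.5595 d, or 13.43 h.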